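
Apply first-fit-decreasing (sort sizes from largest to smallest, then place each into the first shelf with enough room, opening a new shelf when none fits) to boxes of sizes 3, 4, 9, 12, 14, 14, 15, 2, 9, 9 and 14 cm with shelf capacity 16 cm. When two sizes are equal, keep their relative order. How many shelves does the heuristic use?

Sorted descending: 15, 14, 14, 14, 12, 9, 9, 9, 4, 3, 2.
  15 → shelf 1 (new)  [load 15/16]
  14 → shelf 2 (new)  [load 14/16]
  14 → shelf 3 (new)  [load 14/16]
  14 → shelf 4 (new)  [load 14/16]
  12 → shelf 5 (new)  [load 12/16]
  9 → shelf 6 (new)  [load 9/16]
  9 → shelf 7 (new)  [load 9/16]
  9 → shelf 8 (new)  [load 9/16]
  4 → shelf 5  [load 16/16]
  3 → shelf 6  [load 12/16]
  2 → shelf 2  [load 16/16]
8 shelves opened.

8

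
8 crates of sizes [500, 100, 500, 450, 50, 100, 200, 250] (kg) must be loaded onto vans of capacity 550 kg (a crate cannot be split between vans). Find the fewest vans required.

4

Total = 500 + 500 + 450 + 250 + 200 + 100 + 100 + 50 = 2150 kg.
Lower bound: ⌈2150/550⌉ = 4 vans.
A packing using 4 vans:
  van 1: 500 + 50 = 550
  van 2: 500 = 500
  van 3: 450 + 100 = 550
  van 4: 250 + 200 + 100 = 550
This matches the lower bound, so 4 is optimal.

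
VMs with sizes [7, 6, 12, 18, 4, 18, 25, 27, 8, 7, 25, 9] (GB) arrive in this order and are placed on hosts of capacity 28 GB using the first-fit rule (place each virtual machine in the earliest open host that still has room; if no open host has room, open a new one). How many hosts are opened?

7

  7 → host 1 (new)  [load 7/28]
  6 → host 1  [load 13/28]
  12 → host 1  [load 25/28]
  18 → host 2 (new)  [load 18/28]
  4 → host 2  [load 22/28]
  18 → host 3 (new)  [load 18/28]
  25 → host 4 (new)  [load 25/28]
  27 → host 5 (new)  [load 27/28]
  8 → host 3  [load 26/28]
  7 → host 6 (new)  [load 7/28]
  25 → host 7 (new)  [load 25/28]
  9 → host 6  [load 16/28]
7 hosts opened.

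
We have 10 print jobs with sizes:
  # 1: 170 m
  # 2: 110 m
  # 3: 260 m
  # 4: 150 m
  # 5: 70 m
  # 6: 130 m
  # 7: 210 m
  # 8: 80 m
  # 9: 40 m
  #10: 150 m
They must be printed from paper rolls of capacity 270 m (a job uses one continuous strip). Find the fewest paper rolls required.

6

Total = 260 + 210 + 170 + 150 + 150 + 130 + 110 + 80 + 70 + 40 = 1370 m.
Lower bound: ⌈1370/270⌉ = 6 paper rolls.
A packing using 6 paper rolls:
  roll 1: 260 = 260
  roll 2: 210 + 40 = 250
  roll 3: 170 + 80 = 250
  roll 4: 150 + 110 = 260
  roll 5: 150 + 70 = 220
  roll 6: 130 = 130
This matches the lower bound, so 6 is optimal.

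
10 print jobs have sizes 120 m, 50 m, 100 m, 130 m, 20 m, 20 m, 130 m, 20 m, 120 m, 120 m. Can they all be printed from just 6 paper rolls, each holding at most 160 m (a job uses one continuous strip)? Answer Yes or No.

Yes

A valid assignment using 6 paper rolls:
  roll 1: 130 + 20 = 150
  roll 2: 130 + 20 = 150
  roll 3: 120 + 20 = 140
  roll 4: 120 = 120
  roll 5: 120 = 120
  roll 6: 100 + 50 = 150
Every load is within 160 m, so 6 paper rolls suffice.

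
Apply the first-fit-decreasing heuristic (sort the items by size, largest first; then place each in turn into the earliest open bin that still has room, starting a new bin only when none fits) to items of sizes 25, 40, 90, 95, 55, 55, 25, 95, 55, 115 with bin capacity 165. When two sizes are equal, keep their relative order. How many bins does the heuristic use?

Sorted descending: 115, 95, 95, 90, 55, 55, 55, 40, 25, 25.
  115 → bin 1 (new)  [load 115/165]
  95 → bin 2 (new)  [load 95/165]
  95 → bin 3 (new)  [load 95/165]
  90 → bin 4 (new)  [load 90/165]
  55 → bin 2  [load 150/165]
  55 → bin 3  [load 150/165]
  55 → bin 4  [load 145/165]
  40 → bin 1  [load 155/165]
  25 → bin 5 (new)  [load 25/165]
  25 → bin 5  [load 50/165]
5 bins opened.

5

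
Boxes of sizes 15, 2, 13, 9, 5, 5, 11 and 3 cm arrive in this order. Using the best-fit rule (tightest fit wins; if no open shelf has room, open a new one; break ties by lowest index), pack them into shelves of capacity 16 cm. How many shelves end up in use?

5

  15 → shelf 1 (new)  [load 15/16]
  2 → shelf 2 (new)  [load 2/16]
  13 → shelf 2  [load 15/16]
  9 → shelf 3 (new)  [load 9/16]
  5 → shelf 3  [load 14/16]
  5 → shelf 4 (new)  [load 5/16]
  11 → shelf 4  [load 16/16]
  3 → shelf 5 (new)  [load 3/16]
5 shelves opened.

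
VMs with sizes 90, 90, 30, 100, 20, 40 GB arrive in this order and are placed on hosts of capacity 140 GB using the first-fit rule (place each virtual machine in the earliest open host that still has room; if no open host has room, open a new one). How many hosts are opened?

3

  90 → host 1 (new)  [load 90/140]
  90 → host 2 (new)  [load 90/140]
  30 → host 1  [load 120/140]
  100 → host 3 (new)  [load 100/140]
  20 → host 1  [load 140/140]
  40 → host 2  [load 130/140]
3 hosts opened.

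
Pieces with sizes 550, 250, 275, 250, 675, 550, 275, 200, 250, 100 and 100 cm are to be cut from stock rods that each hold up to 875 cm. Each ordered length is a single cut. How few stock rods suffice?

5

Total = 675 + 550 + 550 + 275 + 275 + 250 + 250 + 250 + 200 + 100 + 100 = 3475 cm.
Lower bound: ⌈3475/875⌉ = 4 stock rods.
A packing using 5 stock rods:
  stock rod 1: 675 + 200 = 875
  stock rod 2: 550 + 275 = 825
  stock rod 3: 550 + 275 = 825
  stock rod 4: 250 + 250 + 250 + 100 = 850
  stock rod 5: 100 = 100
No arrangement into 4 stock rods stays within capacity, so 5 is optimal.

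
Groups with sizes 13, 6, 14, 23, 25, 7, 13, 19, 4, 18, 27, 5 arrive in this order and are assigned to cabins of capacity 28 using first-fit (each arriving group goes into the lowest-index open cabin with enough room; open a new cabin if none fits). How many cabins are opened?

7

  13 → cabin 1 (new)  [load 13/28]
  6 → cabin 1  [load 19/28]
  14 → cabin 2 (new)  [load 14/28]
  23 → cabin 3 (new)  [load 23/28]
  25 → cabin 4 (new)  [load 25/28]
  7 → cabin 1  [load 26/28]
  13 → cabin 2  [load 27/28]
  19 → cabin 5 (new)  [load 19/28]
  4 → cabin 3  [load 27/28]
  18 → cabin 6 (new)  [load 18/28]
  27 → cabin 7 (new)  [load 27/28]
  5 → cabin 5  [load 24/28]
7 cabins opened.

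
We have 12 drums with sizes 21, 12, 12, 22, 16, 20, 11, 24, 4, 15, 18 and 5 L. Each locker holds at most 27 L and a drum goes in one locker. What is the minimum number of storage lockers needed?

Total = 24 + 22 + 21 + 20 + 18 + 16 + 15 + 12 + 12 + 11 + 5 + 4 = 180 L.
Lower bound: ⌈180/27⌉ = 7 storage lockers.
A packing using 8 storage lockers:
  locker 1: 24 = 24
  locker 2: 22 + 5 = 27
  locker 3: 21 + 4 = 25
  locker 4: 20 = 20
  locker 5: 18 = 18
  locker 6: 16 + 11 = 27
  locker 7: 15 + 12 = 27
  locker 8: 12 = 12
No arrangement into 7 storage lockers stays within capacity, so 8 is optimal.

8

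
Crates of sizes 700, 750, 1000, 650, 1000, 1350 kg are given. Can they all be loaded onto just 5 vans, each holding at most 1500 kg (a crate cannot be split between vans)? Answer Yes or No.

A valid assignment using 5 vans:
  van 1: 1350 = 1350
  van 2: 1000 = 1000
  van 3: 1000 = 1000
  van 4: 750 + 700 = 1450
  van 5: 650 = 650
Every load is within 1500 kg, so 5 vans suffice.

Yes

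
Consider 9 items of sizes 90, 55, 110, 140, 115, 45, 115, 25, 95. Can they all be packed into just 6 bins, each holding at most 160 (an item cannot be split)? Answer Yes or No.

Yes

A valid assignment using 6 bins:
  bin 1: 140 = 140
  bin 2: 115 + 45 = 160
  bin 3: 115 + 25 = 140
  bin 4: 110 = 110
  bin 5: 95 + 55 = 150
  bin 6: 90 = 90
Every load is within 160, so 6 bins suffice.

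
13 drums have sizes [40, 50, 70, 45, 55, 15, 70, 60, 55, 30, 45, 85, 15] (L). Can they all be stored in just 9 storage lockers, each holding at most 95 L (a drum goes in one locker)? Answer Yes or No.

A valid assignment using 8 storage lockers:
  locker 1: 85 = 85
  locker 2: 70 + 15 = 85
  locker 3: 70 + 15 = 85
  locker 4: 60 + 30 = 90
  locker 5: 55 + 40 = 95
  locker 6: 55 = 55
  locker 7: 50 + 45 = 95
  locker 8: 45 = 45
That uses only 8 ≤ 9, so 9 storage lockers are enough.

Yes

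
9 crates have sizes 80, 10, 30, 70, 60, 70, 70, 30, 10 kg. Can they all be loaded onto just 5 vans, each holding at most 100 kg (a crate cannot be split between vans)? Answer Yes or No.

Yes

A valid assignment using 5 vans:
  van 1: 80 + 10 + 10 = 100
  van 2: 70 + 30 = 100
  van 3: 70 + 30 = 100
  van 4: 70 = 70
  van 5: 60 = 60
Every load is within 100 kg, so 5 vans suffice.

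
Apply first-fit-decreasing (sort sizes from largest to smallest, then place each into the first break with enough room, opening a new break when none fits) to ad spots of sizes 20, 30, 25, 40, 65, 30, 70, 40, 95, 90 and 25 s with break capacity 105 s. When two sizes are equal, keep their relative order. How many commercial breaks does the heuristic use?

6

Sorted descending: 95, 90, 70, 65, 40, 40, 30, 30, 25, 25, 20.
  95 → break 1 (new)  [load 95/105]
  90 → break 2 (new)  [load 90/105]
  70 → break 3 (new)  [load 70/105]
  65 → break 4 (new)  [load 65/105]
  40 → break 4  [load 105/105]
  40 → break 5 (new)  [load 40/105]
  30 → break 3  [load 100/105]
  30 → break 5  [load 70/105]
  25 → break 5  [load 95/105]
  25 → break 6 (new)  [load 25/105]
  20 → break 6  [load 45/105]
6 commercial breaks opened.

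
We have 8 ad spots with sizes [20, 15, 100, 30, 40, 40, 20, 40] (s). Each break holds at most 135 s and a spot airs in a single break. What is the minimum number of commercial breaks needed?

Total = 100 + 40 + 40 + 40 + 30 + 20 + 20 + 15 = 305 s.
Lower bound: ⌈305/135⌉ = 3 commercial breaks.
A packing using 3 commercial breaks:
  break 1: 100 + 30 = 130
  break 2: 40 + 40 + 40 + 15 = 135
  break 3: 20 + 20 = 40
This matches the lower bound, so 3 is optimal.

3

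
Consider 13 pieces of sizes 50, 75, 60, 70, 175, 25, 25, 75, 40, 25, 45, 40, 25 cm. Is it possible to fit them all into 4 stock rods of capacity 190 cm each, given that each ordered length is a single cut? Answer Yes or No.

A valid assignment using 4 stock rods:
  stock rod 1: 175 = 175
  stock rod 2: 75 + 75 + 40 = 190
  stock rod 3: 70 + 60 + 50 = 180
  stock rod 4: 45 + 40 + 25 + 25 + 25 + 25 = 185
Every load is within 190 cm, so 4 stock rods suffice.

Yes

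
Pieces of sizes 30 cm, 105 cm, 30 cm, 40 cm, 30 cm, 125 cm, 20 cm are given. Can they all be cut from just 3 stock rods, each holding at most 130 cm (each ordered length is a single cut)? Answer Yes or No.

Yes

A valid assignment using 3 stock rods:
  stock rod 1: 125 = 125
  stock rod 2: 105 + 20 = 125
  stock rod 3: 40 + 30 + 30 + 30 = 130
Every load is within 130 cm, so 3 stock rods suffice.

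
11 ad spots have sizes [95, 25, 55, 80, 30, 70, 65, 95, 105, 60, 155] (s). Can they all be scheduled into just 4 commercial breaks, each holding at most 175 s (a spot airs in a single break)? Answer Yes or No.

No

Total = 835 s; ⌈835/175⌉ = 5.
At least 5 commercial breaks are required, but only 4 are allowed.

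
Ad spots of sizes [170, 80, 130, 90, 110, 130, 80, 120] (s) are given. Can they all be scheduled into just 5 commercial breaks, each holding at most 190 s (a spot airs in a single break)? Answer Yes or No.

Total = 910 s; ⌈910/190⌉ = 5.
The bound of 5 does not rule out 5, but exhaustive search shows no assignment into 5 commercial breaks of capacity 190 s exists — the minimum is 6.

No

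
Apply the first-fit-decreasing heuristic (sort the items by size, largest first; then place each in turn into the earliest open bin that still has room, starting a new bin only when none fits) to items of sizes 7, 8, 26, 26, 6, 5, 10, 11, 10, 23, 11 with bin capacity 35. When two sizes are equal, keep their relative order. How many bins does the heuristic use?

5

Sorted descending: 26, 26, 23, 11, 11, 10, 10, 8, 7, 6, 5.
  26 → bin 1 (new)  [load 26/35]
  26 → bin 2 (new)  [load 26/35]
  23 → bin 3 (new)  [load 23/35]
  11 → bin 3  [load 34/35]
  11 → bin 4 (new)  [load 11/35]
  10 → bin 4  [load 21/35]
  10 → bin 4  [load 31/35]
  8 → bin 1  [load 34/35]
  7 → bin 2  [load 33/35]
  6 → bin 5 (new)  [load 6/35]
  5 → bin 5  [load 11/35]
5 bins opened.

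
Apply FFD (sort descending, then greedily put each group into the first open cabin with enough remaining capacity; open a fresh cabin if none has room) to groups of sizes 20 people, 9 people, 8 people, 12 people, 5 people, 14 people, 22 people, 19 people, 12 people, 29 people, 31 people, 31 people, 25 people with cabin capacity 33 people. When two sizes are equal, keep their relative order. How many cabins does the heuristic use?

8

Sorted descending: 31, 31, 29, 25, 22, 20, 19, 14, 12, 12, 9, 8, 5.
  31 → cabin 1 (new)  [load 31/33]
  31 → cabin 2 (new)  [load 31/33]
  29 → cabin 3 (new)  [load 29/33]
  25 → cabin 4 (new)  [load 25/33]
  22 → cabin 5 (new)  [load 22/33]
  20 → cabin 6 (new)  [load 20/33]
  19 → cabin 7 (new)  [load 19/33]
  14 → cabin 7  [load 33/33]
  12 → cabin 6  [load 32/33]
  12 → cabin 8 (new)  [load 12/33]
  9 → cabin 5  [load 31/33]
  8 → cabin 4  [load 33/33]
  5 → cabin 8  [load 17/33]
8 cabins opened.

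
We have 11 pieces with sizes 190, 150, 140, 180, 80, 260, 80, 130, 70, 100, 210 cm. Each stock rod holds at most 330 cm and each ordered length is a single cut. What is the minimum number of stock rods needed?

Total = 260 + 210 + 190 + 180 + 150 + 140 + 130 + 100 + 80 + 80 + 70 = 1590 cm.
Lower bound: ⌈1590/330⌉ = 5 stock rods.
A packing using 5 stock rods:
  stock rod 1: 260 + 70 = 330
  stock rod 2: 210 + 100 = 310
  stock rod 3: 190 + 140 = 330
  stock rod 4: 180 + 150 = 330
  stock rod 5: 130 + 80 + 80 = 290
This matches the lower bound, so 5 is optimal.

5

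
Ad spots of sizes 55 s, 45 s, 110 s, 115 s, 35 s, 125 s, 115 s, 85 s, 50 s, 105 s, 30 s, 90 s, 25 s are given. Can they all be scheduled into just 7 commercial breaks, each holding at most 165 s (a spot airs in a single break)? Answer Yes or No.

A valid assignment using 7 commercial breaks:
  break 1: 125 + 35 = 160
  break 2: 115 + 50 = 165
  break 3: 115 + 45 = 160
  break 4: 110 + 55 = 165
  break 5: 105 + 30 + 25 = 160
  break 6: 90 = 90
  break 7: 85 = 85
Every load is within 165 s, so 7 commercial breaks suffice.

Yes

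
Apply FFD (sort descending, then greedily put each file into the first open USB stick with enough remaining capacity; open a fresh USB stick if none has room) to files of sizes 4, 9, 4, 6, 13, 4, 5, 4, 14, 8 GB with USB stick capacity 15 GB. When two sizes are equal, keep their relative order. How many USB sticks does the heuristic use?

Sorted descending: 14, 13, 9, 8, 6, 5, 4, 4, 4, 4.
  14 → USB stick 1 (new)  [load 14/15]
  13 → USB stick 2 (new)  [load 13/15]
  9 → USB stick 3 (new)  [load 9/15]
  8 → USB stick 4 (new)  [load 8/15]
  6 → USB stick 3  [load 15/15]
  5 → USB stick 4  [load 13/15]
  4 → USB stick 5 (new)  [load 4/15]
  4 → USB stick 5  [load 8/15]
  4 → USB stick 5  [load 12/15]
  4 → USB stick 6 (new)  [load 4/15]
6 USB sticks opened.

6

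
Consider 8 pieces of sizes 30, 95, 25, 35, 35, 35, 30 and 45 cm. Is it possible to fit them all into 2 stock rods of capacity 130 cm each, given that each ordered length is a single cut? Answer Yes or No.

Total = 330 cm; ⌈330/130⌉ = 3.
At least 3 stock rods are required, but only 2 are allowed.

No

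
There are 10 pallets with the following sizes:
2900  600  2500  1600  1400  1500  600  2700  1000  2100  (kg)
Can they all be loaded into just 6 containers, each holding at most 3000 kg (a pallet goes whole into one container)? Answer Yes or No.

No

Total = 16900 kg; ⌈16900/3000⌉ = 6.
The bound of 6 does not rule out 6, but exhaustive search shows no assignment into 6 containers of capacity 3000 kg exists — the minimum is 7.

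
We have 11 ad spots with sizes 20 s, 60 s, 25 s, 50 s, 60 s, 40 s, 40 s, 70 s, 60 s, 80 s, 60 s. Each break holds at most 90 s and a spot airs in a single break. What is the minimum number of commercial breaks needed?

Total = 80 + 70 + 60 + 60 + 60 + 60 + 50 + 40 + 40 + 25 + 20 = 565 s.
Lower bound: ⌈565/90⌉ = 7 commercial breaks.
A packing using 8 commercial breaks:
  break 1: 80 = 80
  break 2: 70 + 20 = 90
  break 3: 60 + 25 = 85
  break 4: 60 = 60
  break 5: 60 = 60
  break 6: 60 = 60
  break 7: 50 + 40 = 90
  break 8: 40 = 40
No arrangement into 7 commercial breaks stays within capacity, so 8 is optimal.

8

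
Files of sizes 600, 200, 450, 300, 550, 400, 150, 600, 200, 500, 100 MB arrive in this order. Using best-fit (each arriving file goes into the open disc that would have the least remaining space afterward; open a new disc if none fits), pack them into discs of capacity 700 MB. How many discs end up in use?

  600 → disc 1 (new)  [load 600/700]
  200 → disc 2 (new)  [load 200/700]
  450 → disc 2  [load 650/700]
  300 → disc 3 (new)  [load 300/700]
  550 → disc 4 (new)  [load 550/700]
  400 → disc 3  [load 700/700]
  150 → disc 4  [load 700/700]
  600 → disc 5 (new)  [load 600/700]
  200 → disc 6 (new)  [load 200/700]
  500 → disc 6  [load 700/700]
  100 → disc 1  [load 700/700]
6 discs opened.

6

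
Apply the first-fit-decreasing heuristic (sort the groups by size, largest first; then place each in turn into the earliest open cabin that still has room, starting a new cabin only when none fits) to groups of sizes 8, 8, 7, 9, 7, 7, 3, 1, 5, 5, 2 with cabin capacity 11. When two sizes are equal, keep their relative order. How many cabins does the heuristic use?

7

Sorted descending: 9, 8, 8, 7, 7, 7, 5, 5, 3, 2, 1.
  9 → cabin 1 (new)  [load 9/11]
  8 → cabin 2 (new)  [load 8/11]
  8 → cabin 3 (new)  [load 8/11]
  7 → cabin 4 (new)  [load 7/11]
  7 → cabin 5 (new)  [load 7/11]
  7 → cabin 6 (new)  [load 7/11]
  5 → cabin 7 (new)  [load 5/11]
  5 → cabin 7  [load 10/11]
  3 → cabin 2  [load 11/11]
  2 → cabin 1  [load 11/11]
  1 → cabin 3  [load 9/11]
7 cabins opened.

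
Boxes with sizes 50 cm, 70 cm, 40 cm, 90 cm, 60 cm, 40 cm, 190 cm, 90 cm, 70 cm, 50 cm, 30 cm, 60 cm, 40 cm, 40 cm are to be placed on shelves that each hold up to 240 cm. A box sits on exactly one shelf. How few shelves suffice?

Total = 190 + 90 + 90 + 70 + 70 + 60 + 60 + 50 + 50 + 40 + 40 + 40 + 40 + 30 = 920 cm.
Lower bound: ⌈920/240⌉ = 4 shelves.
A packing using 4 shelves:
  shelf 1: 190 + 50 = 240
  shelf 2: 90 + 90 + 60 = 240
  shelf 3: 70 + 70 + 60 + 40 = 240
  shelf 4: 50 + 40 + 40 + 40 + 30 = 200
This matches the lower bound, so 4 is optimal.

4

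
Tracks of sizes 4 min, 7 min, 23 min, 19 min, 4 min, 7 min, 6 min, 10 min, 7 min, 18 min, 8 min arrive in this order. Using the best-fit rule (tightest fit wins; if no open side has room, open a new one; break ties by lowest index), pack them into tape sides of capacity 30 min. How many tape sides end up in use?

4

  4 → side 1 (new)  [load 4/30]
  7 → side 1  [load 11/30]
  23 → side 2 (new)  [load 23/30]
  19 → side 1  [load 30/30]
  4 → side 2  [load 27/30]
  7 → side 3 (new)  [load 7/30]
  6 → side 3  [load 13/30]
  10 → side 3  [load 23/30]
  7 → side 3  [load 30/30]
  18 → side 4 (new)  [load 18/30]
  8 → side 4  [load 26/30]
4 tape sides opened.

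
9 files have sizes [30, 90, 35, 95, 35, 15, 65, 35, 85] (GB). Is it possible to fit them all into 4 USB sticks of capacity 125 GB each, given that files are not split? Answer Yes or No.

Yes

A valid assignment using 4 USB sticks:
  USB stick 1: 95 + 30 = 125
  USB stick 2: 90 + 35 = 125
  USB stick 3: 85 + 35 = 120
  USB stick 4: 65 + 35 + 15 = 115
Every load is within 125 GB, so 4 USB sticks suffice.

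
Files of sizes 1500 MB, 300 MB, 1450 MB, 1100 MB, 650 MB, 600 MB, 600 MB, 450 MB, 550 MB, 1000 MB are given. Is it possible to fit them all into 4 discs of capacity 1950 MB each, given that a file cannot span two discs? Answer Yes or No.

Total = 8200 MB; ⌈8200/1950⌉ = 5.
At least 5 discs are required, but only 4 are allowed.

No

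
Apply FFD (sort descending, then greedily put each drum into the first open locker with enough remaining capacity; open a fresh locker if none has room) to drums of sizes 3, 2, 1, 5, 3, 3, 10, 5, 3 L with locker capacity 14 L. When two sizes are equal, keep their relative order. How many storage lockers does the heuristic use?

Sorted descending: 10, 5, 5, 3, 3, 3, 3, 2, 1.
  10 → locker 1 (new)  [load 10/14]
  5 → locker 2 (new)  [load 5/14]
  5 → locker 2  [load 10/14]
  3 → locker 1  [load 13/14]
  3 → locker 2  [load 13/14]
  3 → locker 3 (new)  [load 3/14]
  3 → locker 3  [load 6/14]
  2 → locker 3  [load 8/14]
  1 → locker 1  [load 14/14]
3 storage lockers opened.

3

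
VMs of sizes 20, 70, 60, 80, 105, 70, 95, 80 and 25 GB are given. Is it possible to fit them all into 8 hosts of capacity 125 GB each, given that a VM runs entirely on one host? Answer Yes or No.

Yes

A valid assignment using 7 hosts:
  host 1: 105 + 20 = 125
  host 2: 95 + 25 = 120
  host 3: 80 = 80
  host 4: 80 = 80
  host 5: 70 = 70
  host 6: 70 = 70
  host 7: 60 = 60
That uses only 7 ≤ 8, so 8 hosts are enough.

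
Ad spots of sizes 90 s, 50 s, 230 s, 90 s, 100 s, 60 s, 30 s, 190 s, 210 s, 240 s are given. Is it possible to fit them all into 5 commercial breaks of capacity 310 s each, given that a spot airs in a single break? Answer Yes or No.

A valid assignment using 5 commercial breaks:
  break 1: 240 + 60 = 300
  break 2: 230 + 50 + 30 = 310
  break 3: 210 + 100 = 310
  break 4: 190 + 90 = 280
  break 5: 90 = 90
Every load is within 310 s, so 5 commercial breaks suffice.

Yes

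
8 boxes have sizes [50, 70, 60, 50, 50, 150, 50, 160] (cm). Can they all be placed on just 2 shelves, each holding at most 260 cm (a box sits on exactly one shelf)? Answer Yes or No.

No

Total = 640 cm; ⌈640/260⌉ = 3.
At least 3 shelves are required, but only 2 are allowed.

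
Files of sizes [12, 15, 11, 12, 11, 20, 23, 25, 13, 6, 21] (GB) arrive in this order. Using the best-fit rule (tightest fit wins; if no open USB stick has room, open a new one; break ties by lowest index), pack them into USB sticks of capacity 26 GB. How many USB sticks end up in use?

  12 → USB stick 1 (new)  [load 12/26]
  15 → USB stick 2 (new)  [load 15/26]
  11 → USB stick 2  [load 26/26]
  12 → USB stick 1  [load 24/26]
  11 → USB stick 3 (new)  [load 11/26]
  20 → USB stick 4 (new)  [load 20/26]
  23 → USB stick 5 (new)  [load 23/26]
  25 → USB stick 6 (new)  [load 25/26]
  13 → USB stick 3  [load 24/26]
  6 → USB stick 4  [load 26/26]
  21 → USB stick 7 (new)  [load 21/26]
7 USB sticks opened.

7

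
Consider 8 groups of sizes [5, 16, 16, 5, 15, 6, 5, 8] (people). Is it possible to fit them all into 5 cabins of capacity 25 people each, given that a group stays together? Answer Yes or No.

Yes

A valid assignment using 4 cabins:
  cabin 1: 16 + 8 = 24
  cabin 2: 16 + 6 = 22
  cabin 3: 15 + 5 + 5 = 25
  cabin 4: 5 = 5
That uses only 4 ≤ 5, so 5 cabins are enough.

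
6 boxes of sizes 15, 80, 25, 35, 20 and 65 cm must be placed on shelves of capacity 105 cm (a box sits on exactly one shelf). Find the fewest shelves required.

Total = 80 + 65 + 35 + 25 + 20 + 15 = 240 cm.
Lower bound: ⌈240/105⌉ = 3 shelves.
A packing using 3 shelves:
  shelf 1: 80 + 25 = 105
  shelf 2: 65 + 35 = 100
  shelf 3: 20 + 15 = 35
This matches the lower bound, so 3 is optimal.

3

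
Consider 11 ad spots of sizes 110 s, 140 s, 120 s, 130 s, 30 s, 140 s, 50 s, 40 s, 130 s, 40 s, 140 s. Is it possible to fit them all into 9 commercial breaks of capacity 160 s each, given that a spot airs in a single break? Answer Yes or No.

Yes

A valid assignment using 8 commercial breaks:
  break 1: 140 = 140
  break 2: 140 = 140
  break 3: 140 = 140
  break 4: 130 + 30 = 160
  break 5: 130 = 130
  break 6: 120 + 40 = 160
  break 7: 110 + 50 = 160
  break 8: 40 = 40
That uses only 8 ≤ 9, so 9 commercial breaks are enough.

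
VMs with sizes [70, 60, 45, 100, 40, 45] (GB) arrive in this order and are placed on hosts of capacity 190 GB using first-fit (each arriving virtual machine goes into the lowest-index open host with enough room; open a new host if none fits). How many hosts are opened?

  70 → host 1 (new)  [load 70/190]
  60 → host 1  [load 130/190]
  45 → host 1  [load 175/190]
  100 → host 2 (new)  [load 100/190]
  40 → host 2  [load 140/190]
  45 → host 2  [load 185/190]
2 hosts opened.

2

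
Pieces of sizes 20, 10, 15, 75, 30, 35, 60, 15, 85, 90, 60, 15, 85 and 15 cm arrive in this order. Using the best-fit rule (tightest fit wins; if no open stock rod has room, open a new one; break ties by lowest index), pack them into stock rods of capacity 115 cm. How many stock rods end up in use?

7

  20 → stock rod 1 (new)  [load 20/115]
  10 → stock rod 1  [load 30/115]
  15 → stock rod 1  [load 45/115]
  75 → stock rod 2 (new)  [load 75/115]
  30 → stock rod 2  [load 105/115]
  35 → stock rod 1  [load 80/115]
  60 → stock rod 3 (new)  [load 60/115]
  15 → stock rod 1  [load 95/115]
  85 → stock rod 4 (new)  [load 85/115]
  90 → stock rod 5 (new)  [load 90/115]
  60 → stock rod 6 (new)  [load 60/115]
  15 → stock rod 1  [load 110/115]
  85 → stock rod 7 (new)  [load 85/115]
  15 → stock rod 5  [load 105/115]
7 stock rods opened.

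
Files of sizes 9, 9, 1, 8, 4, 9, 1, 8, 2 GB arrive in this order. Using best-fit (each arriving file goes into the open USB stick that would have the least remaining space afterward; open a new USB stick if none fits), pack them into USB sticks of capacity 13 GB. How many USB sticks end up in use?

  9 → USB stick 1 (new)  [load 9/13]
  9 → USB stick 2 (new)  [load 9/13]
  1 → USB stick 1  [load 10/13]
  8 → USB stick 3 (new)  [load 8/13]
  4 → USB stick 2  [load 13/13]
  9 → USB stick 4 (new)  [load 9/13]
  1 → USB stick 1  [load 11/13]
  8 → USB stick 5 (new)  [load 8/13]
  2 → USB stick 1  [load 13/13]
5 USB sticks opened.

5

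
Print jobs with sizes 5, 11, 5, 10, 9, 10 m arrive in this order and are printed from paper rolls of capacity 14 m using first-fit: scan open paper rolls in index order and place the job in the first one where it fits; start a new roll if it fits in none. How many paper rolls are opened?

5

  5 → roll 1 (new)  [load 5/14]
  11 → roll 2 (new)  [load 11/14]
  5 → roll 1  [load 10/14]
  10 → roll 3 (new)  [load 10/14]
  9 → roll 4 (new)  [load 9/14]
  10 → roll 5 (new)  [load 10/14]
5 paper rolls opened.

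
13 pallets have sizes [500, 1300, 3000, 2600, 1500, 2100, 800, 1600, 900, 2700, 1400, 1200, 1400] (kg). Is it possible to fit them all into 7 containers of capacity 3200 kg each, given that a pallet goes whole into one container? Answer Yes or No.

No

Total = 21000 kg; ⌈21000/3200⌉ = 7.
The bound of 7 does not rule out 7, but exhaustive search shows no assignment into 7 containers of capacity 3200 kg exists — the minimum is 8.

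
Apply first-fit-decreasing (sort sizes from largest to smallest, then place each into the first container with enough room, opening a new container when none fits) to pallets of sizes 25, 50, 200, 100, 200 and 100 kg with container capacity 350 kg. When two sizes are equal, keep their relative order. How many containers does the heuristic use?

2

Sorted descending: 200, 200, 100, 100, 50, 25.
  200 → container 1 (new)  [load 200/350]
  200 → container 2 (new)  [load 200/350]
  100 → container 1  [load 300/350]
  100 → container 2  [load 300/350]
  50 → container 1  [load 350/350]
  25 → container 2  [load 325/350]
2 containers opened.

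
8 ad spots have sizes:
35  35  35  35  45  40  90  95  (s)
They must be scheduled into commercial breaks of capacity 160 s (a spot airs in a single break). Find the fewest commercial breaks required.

3

Total = 95 + 90 + 45 + 40 + 35 + 35 + 35 + 35 = 410 s.
Lower bound: ⌈410/160⌉ = 3 commercial breaks.
A packing using 3 commercial breaks:
  break 1: 95 + 45 = 140
  break 2: 90 + 40 = 130
  break 3: 35 + 35 + 35 + 35 = 140
This matches the lower bound, so 3 is optimal.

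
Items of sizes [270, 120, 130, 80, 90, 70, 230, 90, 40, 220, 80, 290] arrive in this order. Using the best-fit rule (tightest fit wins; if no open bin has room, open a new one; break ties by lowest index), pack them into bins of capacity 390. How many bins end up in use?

5

  270 → bin 1 (new)  [load 270/390]
  120 → bin 1  [load 390/390]
  130 → bin 2 (new)  [load 130/390]
  80 → bin 2  [load 210/390]
  90 → bin 2  [load 300/390]
  70 → bin 2  [load 370/390]
  230 → bin 3 (new)  [load 230/390]
  90 → bin 3  [load 320/390]
  40 → bin 3  [load 360/390]
  220 → bin 4 (new)  [load 220/390]
  80 → bin 4  [load 300/390]
  290 → bin 5 (new)  [load 290/390]
5 bins opened.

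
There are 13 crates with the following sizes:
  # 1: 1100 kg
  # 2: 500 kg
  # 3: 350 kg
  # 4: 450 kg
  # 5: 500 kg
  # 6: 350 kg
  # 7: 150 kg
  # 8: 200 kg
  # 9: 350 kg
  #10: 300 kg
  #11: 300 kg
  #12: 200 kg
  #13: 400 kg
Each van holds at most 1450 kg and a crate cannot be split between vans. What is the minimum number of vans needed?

Total = 1100 + 500 + 500 + 450 + 400 + 350 + 350 + 350 + 300 + 300 + 200 + 200 + 150 = 5150 kg.
Lower bound: ⌈5150/1450⌉ = 4 vans.
A packing using 4 vans:
  van 1: 1100 + 350 = 1450
  van 2: 500 + 500 + 450 = 1450
  van 3: 400 + 350 + 350 + 300 = 1400
  van 4: 300 + 200 + 200 + 150 = 850
This matches the lower bound, so 4 is optimal.

4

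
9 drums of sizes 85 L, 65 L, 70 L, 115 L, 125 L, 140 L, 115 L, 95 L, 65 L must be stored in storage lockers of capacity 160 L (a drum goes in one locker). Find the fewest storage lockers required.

7

Total = 140 + 125 + 115 + 115 + 95 + 85 + 70 + 65 + 65 = 875 L.
Lower bound: ⌈875/160⌉ = 6 storage lockers.
A packing using 7 storage lockers:
  locker 1: 140 = 140
  locker 2: 125 = 125
  locker 3: 115 = 115
  locker 4: 115 = 115
  locker 5: 95 + 65 = 160
  locker 6: 85 + 70 = 155
  locker 7: 65 = 65
No arrangement into 6 storage lockers stays within capacity, so 7 is optimal.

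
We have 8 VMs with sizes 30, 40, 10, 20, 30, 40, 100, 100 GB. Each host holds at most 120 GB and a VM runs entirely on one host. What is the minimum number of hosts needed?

Total = 100 + 100 + 40 + 40 + 30 + 30 + 20 + 10 = 370 GB.
Lower bound: ⌈370/120⌉ = 4 hosts.
A packing using 4 hosts:
  host 1: 100 + 20 = 120
  host 2: 100 + 10 = 110
  host 3: 40 + 40 + 30 = 110
  host 4: 30 = 30
This matches the lower bound, so 4 is optimal.

4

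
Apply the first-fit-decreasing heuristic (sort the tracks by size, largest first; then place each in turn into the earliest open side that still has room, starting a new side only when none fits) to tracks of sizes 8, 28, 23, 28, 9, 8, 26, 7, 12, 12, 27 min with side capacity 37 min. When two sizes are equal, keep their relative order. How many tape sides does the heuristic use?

Sorted descending: 28, 28, 27, 26, 23, 12, 12, 9, 8, 8, 7.
  28 → side 1 (new)  [load 28/37]
  28 → side 2 (new)  [load 28/37]
  27 → side 3 (new)  [load 27/37]
  26 → side 4 (new)  [load 26/37]
  23 → side 5 (new)  [load 23/37]
  12 → side 5  [load 35/37]
  12 → side 6 (new)  [load 12/37]
  9 → side 1  [load 37/37]
  8 → side 2  [load 36/37]
  8 → side 3  [load 35/37]
  7 → side 4  [load 33/37]
6 tape sides opened.

6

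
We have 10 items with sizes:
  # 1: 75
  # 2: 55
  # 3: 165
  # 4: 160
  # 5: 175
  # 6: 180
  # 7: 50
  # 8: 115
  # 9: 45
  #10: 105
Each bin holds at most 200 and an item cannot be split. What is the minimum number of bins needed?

7

Total = 180 + 175 + 165 + 160 + 115 + 105 + 75 + 55 + 50 + 45 = 1125.
Lower bound: ⌈1125/200⌉ = 6 bins.
A packing using 7 bins:
  bin 1: 180 = 180
  bin 2: 175 = 175
  bin 3: 165 = 165
  bin 4: 160 = 160
  bin 5: 115 + 75 = 190
  bin 6: 105 + 55 = 160
  bin 7: 50 + 45 = 95
No arrangement into 6 bins stays within capacity, so 7 is optimal.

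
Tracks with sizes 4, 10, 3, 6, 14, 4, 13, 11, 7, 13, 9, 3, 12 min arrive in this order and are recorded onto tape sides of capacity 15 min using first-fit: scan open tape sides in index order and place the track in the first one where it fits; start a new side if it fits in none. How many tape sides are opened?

  4 → side 1 (new)  [load 4/15]
  10 → side 1  [load 14/15]
  3 → side 2 (new)  [load 3/15]
  6 → side 2  [load 9/15]
  14 → side 3 (new)  [load 14/15]
  4 → side 2  [load 13/15]
  13 → side 4 (new)  [load 13/15]
  11 → side 5 (new)  [load 11/15]
  7 → side 6 (new)  [load 7/15]
  13 → side 7 (new)  [load 13/15]
  9 → side 8 (new)  [load 9/15]
  3 → side 5  [load 14/15]
  12 → side 9 (new)  [load 12/15]
9 tape sides opened.

9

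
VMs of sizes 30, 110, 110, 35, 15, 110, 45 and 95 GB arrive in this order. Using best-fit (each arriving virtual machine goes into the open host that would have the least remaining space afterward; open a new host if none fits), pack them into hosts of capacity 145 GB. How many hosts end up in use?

4

  30 → host 1 (new)  [load 30/145]
  110 → host 1  [load 140/145]
  110 → host 2 (new)  [load 110/145]
  35 → host 2  [load 145/145]
  15 → host 3 (new)  [load 15/145]
  110 → host 3  [load 125/145]
  45 → host 4 (new)  [load 45/145]
  95 → host 4  [load 140/145]
4 hosts opened.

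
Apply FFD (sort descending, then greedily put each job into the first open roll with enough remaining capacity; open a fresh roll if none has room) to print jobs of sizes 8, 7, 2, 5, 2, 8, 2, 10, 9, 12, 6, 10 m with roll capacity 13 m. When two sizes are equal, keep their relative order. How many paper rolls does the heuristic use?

7

Sorted descending: 12, 10, 10, 9, 8, 8, 7, 6, 5, 2, 2, 2.
  12 → roll 1 (new)  [load 12/13]
  10 → roll 2 (new)  [load 10/13]
  10 → roll 3 (new)  [load 10/13]
  9 → roll 4 (new)  [load 9/13]
  8 → roll 5 (new)  [load 8/13]
  8 → roll 6 (new)  [load 8/13]
  7 → roll 7 (new)  [load 7/13]
  6 → roll 7  [load 13/13]
  5 → roll 5  [load 13/13]
  2 → roll 2  [load 12/13]
  2 → roll 3  [load 12/13]
  2 → roll 4  [load 11/13]
7 paper rolls opened.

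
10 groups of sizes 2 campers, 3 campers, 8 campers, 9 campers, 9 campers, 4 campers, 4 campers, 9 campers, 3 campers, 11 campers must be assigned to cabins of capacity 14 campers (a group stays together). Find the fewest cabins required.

Total = 11 + 9 + 9 + 9 + 8 + 4 + 4 + 3 + 3 + 2 = 62 campers.
Lower bound: ⌈62/14⌉ = 5 cabins.
A packing using 5 cabins:
  cabin 1: 11 + 3 = 14
  cabin 2: 9 + 4 = 13
  cabin 3: 9 + 4 = 13
  cabin 4: 9 + 3 + 2 = 14
  cabin 5: 8 = 8
This matches the lower bound, so 5 is optimal.

5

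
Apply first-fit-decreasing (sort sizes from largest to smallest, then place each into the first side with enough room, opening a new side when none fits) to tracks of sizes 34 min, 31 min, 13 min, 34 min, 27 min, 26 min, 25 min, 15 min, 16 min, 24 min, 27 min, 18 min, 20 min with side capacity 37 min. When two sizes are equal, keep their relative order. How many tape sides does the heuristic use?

Sorted descending: 34, 34, 31, 27, 27, 26, 25, 24, 20, 18, 16, 15, 13.
  34 → side 1 (new)  [load 34/37]
  34 → side 2 (new)  [load 34/37]
  31 → side 3 (new)  [load 31/37]
  27 → side 4 (new)  [load 27/37]
  27 → side 5 (new)  [load 27/37]
  26 → side 6 (new)  [load 26/37]
  25 → side 7 (new)  [load 25/37]
  24 → side 8 (new)  [load 24/37]
  20 → side 9 (new)  [load 20/37]
  18 → side 10 (new)  [load 18/37]
  16 → side 9  [load 36/37]
  15 → side 10  [load 33/37]
  13 → side 8  [load 37/37]
10 tape sides opened.

10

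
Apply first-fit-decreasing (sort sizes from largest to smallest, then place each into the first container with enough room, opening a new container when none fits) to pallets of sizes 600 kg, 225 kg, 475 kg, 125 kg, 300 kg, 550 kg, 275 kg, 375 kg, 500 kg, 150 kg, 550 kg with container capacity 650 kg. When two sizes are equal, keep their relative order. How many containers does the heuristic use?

Sorted descending: 600, 550, 550, 500, 475, 375, 300, 275, 225, 150, 125.
  600 → container 1 (new)  [load 600/650]
  550 → container 2 (new)  [load 550/650]
  550 → container 3 (new)  [load 550/650]
  500 → container 4 (new)  [load 500/650]
  475 → container 5 (new)  [load 475/650]
  375 → container 6 (new)  [load 375/650]
  300 → container 7 (new)  [load 300/650]
  275 → container 6  [load 650/650]
  225 → container 7  [load 525/650]
  150 → container 4  [load 650/650]
  125 → container 5  [load 600/650]
7 containers opened.

7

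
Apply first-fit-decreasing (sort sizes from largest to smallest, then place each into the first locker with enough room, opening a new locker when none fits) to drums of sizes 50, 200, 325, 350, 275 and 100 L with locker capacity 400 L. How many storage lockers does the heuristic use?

4

Sorted descending: 350, 325, 275, 200, 100, 50.
  350 → locker 1 (new)  [load 350/400]
  325 → locker 2 (new)  [load 325/400]
  275 → locker 3 (new)  [load 275/400]
  200 → locker 4 (new)  [load 200/400]
  100 → locker 3  [load 375/400]
  50 → locker 1  [load 400/400]
4 storage lockers opened.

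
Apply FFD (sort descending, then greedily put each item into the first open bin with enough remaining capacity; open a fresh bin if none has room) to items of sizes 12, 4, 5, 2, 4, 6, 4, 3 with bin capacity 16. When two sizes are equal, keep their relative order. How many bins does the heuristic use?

3

Sorted descending: 12, 6, 5, 4, 4, 4, 3, 2.
  12 → bin 1 (new)  [load 12/16]
  6 → bin 2 (new)  [load 6/16]
  5 → bin 2  [load 11/16]
  4 → bin 1  [load 16/16]
  4 → bin 2  [load 15/16]
  4 → bin 3 (new)  [load 4/16]
  3 → bin 3  [load 7/16]
  2 → bin 3  [load 9/16]
3 bins opened.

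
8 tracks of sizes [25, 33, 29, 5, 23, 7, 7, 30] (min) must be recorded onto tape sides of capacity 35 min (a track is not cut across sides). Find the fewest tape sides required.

5

Total = 33 + 30 + 29 + 25 + 23 + 7 + 7 + 5 = 159 min.
Lower bound: ⌈159/35⌉ = 5 tape sides.
A packing using 5 tape sides:
  side 1: 33 = 33
  side 2: 30 + 5 = 35
  side 3: 29 = 29
  side 4: 25 + 7 = 32
  side 5: 23 + 7 = 30
This matches the lower bound, so 5 is optimal.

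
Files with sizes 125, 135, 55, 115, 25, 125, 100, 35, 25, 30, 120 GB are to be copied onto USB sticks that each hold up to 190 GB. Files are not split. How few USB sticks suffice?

6

Total = 135 + 125 + 125 + 120 + 115 + 100 + 55 + 35 + 30 + 25 + 25 = 890 GB.
Lower bound: ⌈890/190⌉ = 5 USB sticks.
Also, 6 files each exceed 95 GB, and no two of those can share a USB stick, so at least 6 USB sticks are needed.
A packing using 6 USB sticks:
  USB stick 1: 135 + 55 = 190
  USB stick 2: 125 + 35 + 30 = 190
  USB stick 3: 125 + 25 + 25 = 175
  USB stick 4: 120 = 120
  USB stick 5: 115 = 115
  USB stick 6: 100 = 100
This matches the lower bound, so 6 is optimal.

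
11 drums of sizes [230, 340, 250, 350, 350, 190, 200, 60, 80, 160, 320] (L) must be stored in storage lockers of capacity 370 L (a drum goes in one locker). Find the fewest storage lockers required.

Total = 350 + 350 + 340 + 320 + 250 + 230 + 200 + 190 + 160 + 80 + 60 = 2530 L.
Lower bound: ⌈2530/370⌉ = 7 storage lockers.
Also, 8 drums each exceed 185 L, and no two of those can share a locker, so at least 8 storage lockers are needed.
A packing using 8 storage lockers:
  locker 1: 350 = 350
  locker 2: 350 = 350
  locker 3: 340 = 340
  locker 4: 320 = 320
  locker 5: 250 + 80 = 330
  locker 6: 230 + 60 = 290
  locker 7: 200 + 160 = 360
  locker 8: 190 = 190
This matches the lower bound, so 8 is optimal.

8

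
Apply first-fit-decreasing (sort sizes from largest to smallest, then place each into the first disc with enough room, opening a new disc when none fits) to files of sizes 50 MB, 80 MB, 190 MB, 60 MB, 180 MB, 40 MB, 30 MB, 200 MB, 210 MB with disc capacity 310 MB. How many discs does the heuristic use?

Sorted descending: 210, 200, 190, 180, 80, 60, 50, 40, 30.
  210 → disc 1 (new)  [load 210/310]
  200 → disc 2 (new)  [load 200/310]
  190 → disc 3 (new)  [load 190/310]
  180 → disc 4 (new)  [load 180/310]
  80 → disc 1  [load 290/310]
  60 → disc 2  [load 260/310]
  50 → disc 2  [load 310/310]
  40 → disc 3  [load 230/310]
  30 → disc 3  [load 260/310]
4 discs opened.

4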